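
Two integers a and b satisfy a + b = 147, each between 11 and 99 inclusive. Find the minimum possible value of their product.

ab = a(147 − a) is concave in a, so over [48, 99] it is minimized at an endpoint.
At the endpoint a = 48, b = 147 − 48 = 99, so ab = 48 × 99 = 4752.

4752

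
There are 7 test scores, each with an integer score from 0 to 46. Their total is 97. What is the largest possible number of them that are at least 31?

3

If k of the values are ≥ 31, the total is ≥ 31k + 0(7 − k).
Setting 31k + 0(7 − k) ≤ 97 gives 31k ≤ 97, so k ≤ 3.
k = 3 is achieved by 3 values at 31 and 4 at 0, total 93; add 4 to one value (staying below 31) to reach 97.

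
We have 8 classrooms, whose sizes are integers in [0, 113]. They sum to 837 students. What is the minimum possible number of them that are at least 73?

7

Each value short of 73 is at most 72, costing at least 113 − 72 = 41 against the maximum total of 904.
We can afford to lose at most 904 − 837 = 67, so at most ⌊67/41⌋ = 1 fall short, and at least 7 are ≥ 73.
Exactly 7 works: 7 values at 113 and 1 at 72 total 863; lower one of the high values by 26 (still ≥ 73) to hit 837.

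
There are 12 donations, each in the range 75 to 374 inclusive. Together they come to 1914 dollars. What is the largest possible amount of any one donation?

374

Maximizing one value means minimizing the remaining 11.
The other 11 contribute at least 11 × 75 = 825, leaving at most 1914 − 825 = 1089.
But each donation is capped at 374, so the maximum is 374.
Achievable: one at 374 and the other 11 totalling 1540, which fits since 11 × 75 ≤ 1540 ≤ 11 × 374.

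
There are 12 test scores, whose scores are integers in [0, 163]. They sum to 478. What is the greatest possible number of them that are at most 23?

10

Suppose k of them are at most 23. Those contribute at most 23 each and the rest at most 163 each.
So the total is at most 23k + 163(12 − k) = 1956 − 140k. This must still be ≥ 478, so k ≤ 10.
k = 10 is achieved by 10 values at 23 and 2 at 163, total 556; lower one of the 163's by 78 (still > 23) to reach 478.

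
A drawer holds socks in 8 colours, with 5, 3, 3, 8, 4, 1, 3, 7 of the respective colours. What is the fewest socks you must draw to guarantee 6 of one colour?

30

In the worst case you take as many as possible of each colour without reaching 6: 5 + 3 + 3 + 5 + 4 + 1 + 3 + 5 = 29.
The next one must give 6 of some colour, so 29 + 1 = 30.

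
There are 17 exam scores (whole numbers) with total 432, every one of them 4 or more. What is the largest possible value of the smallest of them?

If every one of the 17 were at least 26, the total would be at least 17 × 26 = 442 > 432.
Taking 10 copies of 25 and 7 copies of 26 gives exactly 432, so 25 is attained.

25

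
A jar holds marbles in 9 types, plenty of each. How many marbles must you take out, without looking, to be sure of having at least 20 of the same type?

You could draw 19 of every type without reaching 20 of any — 171 in all.
One more forces 20 of some type, so 171 + 1 = 172.

172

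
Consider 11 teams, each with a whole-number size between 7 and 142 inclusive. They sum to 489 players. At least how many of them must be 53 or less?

Let j be the number exceeding 53. Then the total is ≥ 54·j + 7·(11 − j) = 77 + 47j.
So 47j ≤ 412 and j ≤ 8; hence at least 11 − 8 = 3 are ≤ 53.
Exactly 3 works: 3 values at 7 and 8 at 54 total 453; raise one of the low values by 36 (still ≤ 53) to hit 489.

3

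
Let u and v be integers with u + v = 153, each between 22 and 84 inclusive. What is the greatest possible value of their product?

5852

uv = u(153 − u) is maximized when u is as near 153/2 as the bounds allow.
Taking u = 76 and v = 77 (both in [22, 84]) gives uv = 5852.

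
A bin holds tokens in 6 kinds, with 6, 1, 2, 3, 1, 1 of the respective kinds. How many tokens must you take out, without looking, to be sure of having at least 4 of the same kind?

In the worst case you take as many as possible of each kind without reaching 4: 3 + 1 + 2 + 3 + 1 + 1 = 11.
The next one must give 4 of some kind, so 11 + 1 = 12.

12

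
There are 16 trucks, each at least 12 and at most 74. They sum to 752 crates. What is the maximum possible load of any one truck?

74

Maximizing one value means minimizing the remaining 15.
The other 15 contribute at least 15 × 12 = 180, leaving at most 752 − 180 = 572.
But each truck is capped at 74, so the maximum is 74.
Achievable: one at 74 and the other 15 totalling 678, which fits since 15 × 12 ≤ 678 ≤ 15 × 74.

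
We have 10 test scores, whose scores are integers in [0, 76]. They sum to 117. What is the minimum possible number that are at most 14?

If only k of them are at most 14, the other 10 − k are at least 15, so the total is at least (10 − k)·15 + k·0.
This is ≤ 117, so (10 − k)·15 + 0k ≤ 117, which gives k ≥ 3.
Exactly 3 works: 3 values at 0 and 7 at 15 total 105; raise one of the low values by 12 (still ≤ 14) to hit 117.

3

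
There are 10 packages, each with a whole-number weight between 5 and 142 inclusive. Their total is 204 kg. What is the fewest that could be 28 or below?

4

Let j be the number exceeding 28. Then the total is ≥ 29·j + 5·(10 − j) = 50 + 24j.
So 24j ≤ 154 and j ≤ 6; hence at least 10 − 6 = 4 are ≤ 28.
Exactly 4 works: 4 values at 5 and 6 at 29 total 194; raise one of the low values by 10 (still ≤ 28) to hit 204.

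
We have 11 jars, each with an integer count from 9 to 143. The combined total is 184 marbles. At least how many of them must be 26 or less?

7

If only k of them are at most 26, the other 11 − k are at least 27, so the total is at least (11 − k)·27 + k·9.
This is ≤ 184, so (11 − k)·27 + 9k ≤ 184, which gives k ≥ 7.
Exactly 7 works: 7 values at 9 and 4 at 27 total 171; raise one of the low values by 13 (still ≤ 26) to hit 184.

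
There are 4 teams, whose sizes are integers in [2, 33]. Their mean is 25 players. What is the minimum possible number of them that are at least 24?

1

The total is 4 × 25 = 100.
Each value short of 24 is at most 23, costing at least 33 − 23 = 10 against the maximum total of 132.
We can afford to lose at most 132 − 100 = 32, so at most ⌊32/10⌋ = 3 fall short, and at least 1 are ≥ 24.
Exactly 1 works: 1 value at 33 and 3 at 23 total 102; lower one of the high values by 2 (still ≥ 24) to hit 100.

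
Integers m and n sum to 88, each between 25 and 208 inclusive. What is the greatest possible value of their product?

For a fixed sum, the product mn is largest when m and n are as close as possible.
Taking m = 44 and n = 44 (both in [25, 208]) gives mn = 1936.

1936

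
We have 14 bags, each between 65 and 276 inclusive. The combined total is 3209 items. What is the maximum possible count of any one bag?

Maximizing one value means minimizing the remaining 13.
The other 13 contribute at least 13 × 65 = 845, leaving at most 3209 − 845 = 2364.
But each bag is capped at 276, so the maximum is 276.
Achievable: one at 276 and the other 13 totalling 2933, which fits since 13 × 65 ≤ 2933 ≤ 13 × 276.

276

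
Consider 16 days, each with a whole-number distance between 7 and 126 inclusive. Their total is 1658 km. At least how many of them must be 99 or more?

4

If only k of them are at least 99, the other 16 − k are at most 98, so the total is at most k·126 + (16 − k)·98.
This must reach 1658, so k·126 + (16 − k)·98 ≥ 1658, giving k ≥ 4.
Exactly 4 works: 4 values at 126 and 12 at 98 total 1680; lower one of the high values by 22 (still ≥ 99) to hit 1658.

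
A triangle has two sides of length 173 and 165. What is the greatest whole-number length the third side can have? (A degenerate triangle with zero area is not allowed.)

The third side must be less than 173 + 165 = 338.
The largest integer below 338 is 337.

337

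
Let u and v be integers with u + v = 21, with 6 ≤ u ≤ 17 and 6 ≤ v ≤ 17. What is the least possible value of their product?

90

Since u + v is fixed, pushing one of them to its bound minimizes the product.
The extreme feasible split is u = 6, v = 15, giving uv = 90.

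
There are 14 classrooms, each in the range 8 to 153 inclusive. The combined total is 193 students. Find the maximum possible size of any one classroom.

89

To make one classroom as large as possible, make the other 13 as small as possible.
The other 13 contribute at least 13 × 8 = 104, leaving at most 193 − 104 = 89.
Since 89 ≤ 153, this is achievable: one at 89 and 13 at 8.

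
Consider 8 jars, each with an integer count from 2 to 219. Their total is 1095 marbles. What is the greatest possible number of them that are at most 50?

Each value at 50 or below falls at least 219 − 50 = 169 short of the ceiling 219.
The ceiling total is 8 × 219 = 1752, and we need 1095, so at most ⌊(1752 − 1095)/169⌋ = 3 can be that low.
k = 3 is achieved by 3 values at 50 and 5 at 219, total 1245; lower one of the 219's by 150 (still > 50) to reach 1095.

3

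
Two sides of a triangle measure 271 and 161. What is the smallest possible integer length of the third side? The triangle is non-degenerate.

111

The third side must exceed |271 − 161| = 110.
The smallest integer above 110 is 111.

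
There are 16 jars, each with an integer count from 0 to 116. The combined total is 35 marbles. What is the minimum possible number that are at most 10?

If only k of them are at most 10, the other 16 − k are at least 11, so the total is at least (16 − k)·11 + k·0.
This is ≤ 35, so (16 − k)·11 + 0k ≤ 35, which gives k ≥ 13.
Exactly 13 works: 13 values at 0 and 3 at 11 total 33; raise one of the low values by 2 (still ≤ 10) to hit 35.

13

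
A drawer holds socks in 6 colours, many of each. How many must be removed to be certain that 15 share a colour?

In the worst case you draw 14 of each of the 6 colours: 6 × 14 = 84.
One more forces 15 of some colour, so 84 + 1 = 85.

85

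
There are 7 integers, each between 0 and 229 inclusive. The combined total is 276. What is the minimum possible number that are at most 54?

If only k of them are at most 54, the other 7 − k are at least 55, so the total is at least (7 − k)·55 + k·0.
This is ≤ 276, so (7 − k)·55 + 0k ≤ 276, which gives k ≥ 2.
Exactly 2 works: 2 values at 0 and 5 at 55 total 275; raise one of the low values by 1 (still ≤ 54) to hit 276.

2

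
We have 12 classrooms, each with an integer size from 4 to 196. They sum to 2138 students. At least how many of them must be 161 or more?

Each value short of 161 is at most 160, costing at least 196 − 160 = 36 against the maximum total of 2352.
We can afford to lose at most 2352 − 2138 = 214, so at most ⌊214/36⌋ = 5 fall short, and at least 7 are ≥ 161.
Exactly 7 works: 7 values at 196 and 5 at 160 total 2172; lower one of the high values by 34 (still ≥ 161) to hit 2138.

7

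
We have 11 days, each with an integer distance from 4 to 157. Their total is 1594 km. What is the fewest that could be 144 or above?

Each value short of 144 is at most 143, costing at least 157 − 143 = 14 against the maximum total of 1727.
We can afford to lose at most 1727 − 1594 = 133, so at most ⌊133/14⌋ = 9 fall short, and at least 2 are ≥ 144.
Exactly 2 works: 2 values at 157 and 9 at 143 total 1601; lower one of the high values by 7 (still ≥ 144) to hit 1594.

2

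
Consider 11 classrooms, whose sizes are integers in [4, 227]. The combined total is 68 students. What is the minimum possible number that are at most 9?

Let j be the number exceeding 9. Then the total is ≥ 10·j + 4·(11 − j) = 44 + 6j.
So 6j ≤ 24 and j ≤ 4; hence at least 11 − 4 = 7 are ≤ 9.
Exactly 7 works: 7 values at 4 and 4 at 10 total 68.

7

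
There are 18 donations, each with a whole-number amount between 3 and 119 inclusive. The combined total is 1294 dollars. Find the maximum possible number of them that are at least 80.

16

With k values at 80 or above and the rest at least 3, the sum is at least 54 + 77k.
Since the sum is 1294, we need 77k ≤ 1240, i.e. k ≤ 16.
k = 16 is achieved by 16 values at 80 and 2 at 3, total 1286; add 8 to one value (staying below 80) to reach 1294.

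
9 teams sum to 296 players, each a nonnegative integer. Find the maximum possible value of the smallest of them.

The 9 values sum to 296, so their minimum is at most ⌊296/9⌋ = 32.
Equality holds with 1 value of 32 and 8 values of 33.

32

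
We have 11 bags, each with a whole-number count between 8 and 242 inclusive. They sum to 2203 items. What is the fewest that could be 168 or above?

Each value short of 168 is at most 167, costing at least 242 − 167 = 75 against the maximum total of 2662.
We can afford to lose at most 2662 − 2203 = 459, so at most ⌊459/75⌋ = 6 fall short, and at least 5 are ≥ 168.
Exactly 5 works: 5 values at 242 and 6 at 167 total 2212; lower one of the high values by 9 (still ≥ 168) to hit 2203.

5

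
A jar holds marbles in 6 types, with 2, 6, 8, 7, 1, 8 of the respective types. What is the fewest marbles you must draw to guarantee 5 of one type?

20

In the worst case you take as many as possible of each type without reaching 5: 2 + 4 + 4 + 4 + 1 + 4 = 19.
The next one must give 5 of some type, so 19 + 1 = 20.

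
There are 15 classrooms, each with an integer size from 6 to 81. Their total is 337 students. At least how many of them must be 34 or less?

Let j be the number exceeding 34. Then the total is ≥ 35·j + 6·(15 − j) = 90 + 29j.
So 29j ≤ 247 and j ≤ 8; hence at least 15 − 8 = 7 are ≤ 34.
Exactly 7 works: 7 values at 6 and 8 at 35 total 322; raise one of the low values by 15 (still ≤ 34) to hit 337.

7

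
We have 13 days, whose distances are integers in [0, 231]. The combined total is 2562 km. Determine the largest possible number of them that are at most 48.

Each value at 48 or below falls at least 231 − 48 = 183 short of the ceiling 231.
The ceiling total is 13 × 231 = 3003, and we need 2562, so at most ⌊(3003 − 2562)/183⌋ = 2 can be that low.
k = 2 is achieved by 2 values at 48 and 11 at 231, total 2637; lower one of the 231's by 75 (still > 48) to reach 2562.

2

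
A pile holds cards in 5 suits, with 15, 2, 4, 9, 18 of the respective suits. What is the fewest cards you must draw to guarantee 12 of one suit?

38

In the worst case you take as many as possible of each suit without reaching 12: 11 + 2 + 4 + 9 + 11 = 37.
The next one must give 12 of some suit, so 37 + 1 = 38.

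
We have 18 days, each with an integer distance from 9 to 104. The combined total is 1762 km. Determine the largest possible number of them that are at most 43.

1

Suppose k of them are at most 43. Those contribute at most 43 each and the rest at most 104 each.
So the total is at most 43k + 104(18 − k) = 1872 − 61k. This must still be ≥ 1762, so k ≤ 1.
k = 1 is achieved by 1 value at 43 and 17 at 104, total 1811; lower one of the 104's by 49 (still > 43) to reach 1762.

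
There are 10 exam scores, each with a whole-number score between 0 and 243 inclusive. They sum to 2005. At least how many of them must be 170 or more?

5

If only k of them are at least 170, the other 10 − k are at most 169, so the total is at most k·243 + (10 − k)·169.
This must reach 2005, so k·243 + (10 − k)·169 ≥ 2005, giving k ≥ 5.
Exactly 5 works: 5 values at 243 and 5 at 169 total 2060; lower one of the high values by 55 (still ≥ 170) to hit 2005.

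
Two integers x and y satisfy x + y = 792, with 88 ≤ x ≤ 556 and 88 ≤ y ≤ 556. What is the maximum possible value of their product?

156816

For a fixed sum, the product xy is largest when x and y are as close as possible.
Taking x = 396 and y = 396 (both in [88, 556]) gives xy = 156816.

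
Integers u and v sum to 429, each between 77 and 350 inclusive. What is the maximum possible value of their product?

46010

uv = u(429 − u) is maximized when u is as near 429/2 as the bounds allow.
Taking u = 214 and v = 215 (both in [77, 350]) gives uv = 46010.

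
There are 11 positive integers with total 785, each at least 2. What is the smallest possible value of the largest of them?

The 11 values sum to 785, so their maximum is at least ⌈785/11⌉ = 72.
Achievable: 4 of them at 72 and 7 at 71 total 785.

72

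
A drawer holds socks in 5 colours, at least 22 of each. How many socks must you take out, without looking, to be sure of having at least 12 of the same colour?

56

You could draw 11 of every colour without reaching 12 of any — 55 in all.
One more forces 12 of some colour, so 55 + 1 = 56.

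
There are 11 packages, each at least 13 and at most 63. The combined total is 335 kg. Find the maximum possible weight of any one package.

63

Maximizing one value means minimizing the remaining 10.
The other 10 contribute at least 10 × 13 = 130, leaving at most 335 − 130 = 205.
But each package is capped at 63, so the maximum is 63.
Achievable: one at 63 and the other 10 totalling 272, which fits since 10 × 13 ≤ 272 ≤ 10 × 63.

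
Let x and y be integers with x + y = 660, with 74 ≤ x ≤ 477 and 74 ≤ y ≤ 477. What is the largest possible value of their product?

108900

With x + y fixed, xy peaks when the two are closest together.
Taking x = 330 and y = 330 (both in [74, 477]) gives xy = 108900.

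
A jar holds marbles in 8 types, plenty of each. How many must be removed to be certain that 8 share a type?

57

You could draw 7 of every type without reaching 8 of any — 56 in all.
One more forces 8 of some type, so 56 + 1 = 57.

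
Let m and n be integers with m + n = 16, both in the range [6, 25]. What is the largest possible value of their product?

For a fixed sum, the product mn is largest when m and n are as close as possible.
Taking m = 8 and n = 8 (both in [6, 25]) gives mn = 64.

64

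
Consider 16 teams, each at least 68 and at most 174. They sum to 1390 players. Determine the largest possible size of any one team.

Maximizing one value means minimizing the remaining 15.
The other 15 contribute at least 15 × 68 = 1020, leaving at most 1390 − 1020 = 370.
But each team is capped at 174, so the maximum is 174.
Achievable: one at 174 and the other 15 totalling 1216, which fits since 15 × 68 ≤ 1216 ≤ 15 × 174.

174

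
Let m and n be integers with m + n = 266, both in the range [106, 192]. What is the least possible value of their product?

16960

For a fixed sum, mn is smallest when m and n are as far apart as possible.
The extreme feasible split is m = 106, n = 160, giving mn = 16960.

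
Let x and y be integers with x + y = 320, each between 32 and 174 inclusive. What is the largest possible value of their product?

25600

For a fixed sum, the product xy is largest when x and y are as close as possible.
Taking x = 160 and y = 160 (both in [32, 174]) gives xy = 25600.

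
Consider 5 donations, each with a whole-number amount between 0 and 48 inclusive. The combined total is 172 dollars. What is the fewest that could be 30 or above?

2

If only k of them are at least 30, the other 5 − k are at most 29, so the total is at most k·48 + (5 − k)·29.
This must reach 172, so k·48 + (5 − k)·29 ≥ 172, giving k ≥ 2.
Exactly 2 works: 2 values at 48 and 3 at 29 total 183; lower one of the high values by 11 (still ≥ 30) to hit 172.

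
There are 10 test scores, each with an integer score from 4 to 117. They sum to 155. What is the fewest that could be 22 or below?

4

If only k of them are at most 22, the other 10 − k are at least 23, so the total is at least (10 − k)·23 + k·4.
This is ≤ 155, so (10 − k)·23 + 4k ≤ 155, which gives k ≥ 4.
Exactly 4 works: 4 values at 4 and 6 at 23 total 154; raise one of the low values by 1 (still ≤ 22) to hit 155.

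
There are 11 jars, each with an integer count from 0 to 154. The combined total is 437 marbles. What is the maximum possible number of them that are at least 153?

Suppose k of them are at least 153. Those contribute at least 153 each and the other 11 − k at least 0 each.
So the total is at least 153k + 0(11 − k) = 0 + 153k. This must be ≤ 437, giving k ≤ 2.
k = 2 is achieved by 2 values at 153 and 9 at 0, total 306; add 131 to one value (staying below 153) to reach 437.

2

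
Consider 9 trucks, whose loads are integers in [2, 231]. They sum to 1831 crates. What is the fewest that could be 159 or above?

6

Each value short of 159 is at most 158, costing at least 231 − 158 = 73 against the maximum total of 2079.
We can afford to lose at most 2079 − 1831 = 248, so at most ⌊248/73⌋ = 3 fall short, and at least 6 are ≥ 159.
Exactly 6 works: 6 values at 231 and 3 at 158 total 1860; lower one of the high values by 29 (still ≥ 159) to hit 1831.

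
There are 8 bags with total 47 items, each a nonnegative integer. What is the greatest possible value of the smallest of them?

5

If every one of the 8 were at least 6, the total would be at least 8 × 6 = 48 > 47.
Achievable: 1 of them at 5 and 7 at 6 total 47.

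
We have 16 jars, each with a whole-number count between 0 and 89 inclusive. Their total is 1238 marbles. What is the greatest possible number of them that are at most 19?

2

Suppose k of them are at most 19. Those contribute at most 19 each and the rest at most 89 each.
So the total is at most 19k + 89(16 − k) = 1424 − 70k. This must still be ≥ 1238, so k ≤ 2.
k = 2 is achieved by 2 values at 19 and 14 at 89, total 1284; lower one of the 89's by 46 (still > 19) to reach 1238.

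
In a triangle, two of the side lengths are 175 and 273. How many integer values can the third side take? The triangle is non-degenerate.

The triangle inequality gives |175 − 273| < c < 175 + 273, i.e. 98 < c < 448.
So c can be any integer from 99 to 447: 349 values.

349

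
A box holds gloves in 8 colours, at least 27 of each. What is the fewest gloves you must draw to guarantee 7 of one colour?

49

In the worst case you draw 6 of each of the 8 colours: 8 × 6 = 48.
One more forces 7 of some colour, so 48 + 1 = 49.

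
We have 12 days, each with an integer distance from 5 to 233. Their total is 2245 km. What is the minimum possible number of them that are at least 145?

6

Suppose at most 12 − j of them reach 145; then j values are ≤ 144 and the rest ≤ 233.
The total is then ≤ 144·j + 233·(12 − j) = 2796 − 89j. For this to be ≥ 2245 we need j ≤ 6, so at least 12 − 6 = 6 must reach 145.
Exactly 6 works: 6 values at 233 and 6 at 144 total 2262; lower one of the high values by 17 (still ≥ 145) to hit 2245.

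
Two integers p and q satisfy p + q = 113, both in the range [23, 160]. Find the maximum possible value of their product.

With p + q fixed, pq peaks when the two are closest together.
Taking p = 56 and q = 57 (both in [23, 160]) gives pq = 3192.

3192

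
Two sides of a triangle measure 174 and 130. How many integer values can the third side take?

The triangle inequality gives |174 − 130| < c < 174 + 130, i.e. 44 < c < 304.
So c can be any integer from 45 to 303: 259 values.

259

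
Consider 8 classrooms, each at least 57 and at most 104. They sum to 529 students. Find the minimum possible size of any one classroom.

57

Minimizing one value means maximizing the remaining 7.
The other 7 can take up 7 × 104 = 728 ≥ 529 − 57, so one classroom can sit at its floor of 57.
Achievable: one at 57 and the other 7 totalling 472, which fits since 7 × 57 ≤ 472 ≤ 7 × 104.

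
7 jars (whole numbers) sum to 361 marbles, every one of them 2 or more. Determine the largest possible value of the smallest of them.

The average is 361/7 < 52, so some value is ≤ 51.
Taking 3 copies of 51 and 4 copies of 52 gives exactly 361, so 51 is attained.

51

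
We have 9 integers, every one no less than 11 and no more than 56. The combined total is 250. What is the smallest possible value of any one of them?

11

To make one integer as small as possible, make the other 8 as large as possible.
The other 8 can take up 8 × 56 = 448 ≥ 250 − 11, so one integer can sit at its floor of 11.
Achievable: one at 11 and the other 8 totalling 239, which fits since 8 × 11 ≤ 239 ≤ 8 × 56.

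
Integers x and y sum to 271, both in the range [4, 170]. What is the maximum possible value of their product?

18360

With x + y fixed, xy peaks when the two are closest together.
Taking x = 135 and y = 136 (both in [4, 170]) gives xy = 18360.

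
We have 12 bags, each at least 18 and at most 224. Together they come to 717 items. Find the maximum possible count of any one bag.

To make one bag as large as possible, make the other 11 as small as possible.
The other 11 contribute at least 11 × 18 = 198, leaving at most 717 − 198 = 519.
But each bag is capped at 224, so the maximum is 224.
Achievable: one at 224 and the other 11 totalling 493, which fits since 11 × 18 ≤ 493 ≤ 11 × 224.

224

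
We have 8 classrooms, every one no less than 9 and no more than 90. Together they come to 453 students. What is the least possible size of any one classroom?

9

Minimizing one value means maximizing the remaining 7.
The other 7 can take up 7 × 90 = 630 ≥ 453 − 9, so one classroom can sit at its floor of 9.
Achievable: one at 9 and the other 7 totalling 444, which fits since 7 × 9 ≤ 444 ≤ 7 × 90.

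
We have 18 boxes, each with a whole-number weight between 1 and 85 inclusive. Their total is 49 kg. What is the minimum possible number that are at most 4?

Each value above 4 is at least 5, contributing at least 5 − 1 = 4 above the floor 1.
The sum exceeds the floor total 18 by 31, so at most ⌊31/4⌋ = 7 exceed 4, and at least 11 are ≤ 4.
Exactly 11 works: 11 values at 1 and 7 at 5 total 46; raise one of the low values by 3 (still ≤ 4) to hit 49.

11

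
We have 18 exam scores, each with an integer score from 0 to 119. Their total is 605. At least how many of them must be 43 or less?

5

Let j be the number exceeding 43. Then the total is ≥ 44·j + 0·(18 − j) = 0 + 44j.
So 44j ≤ 605 and j ≤ 13; hence at least 18 − 13 = 5 are ≤ 43.
Exactly 5 works: 5 values at 0 and 13 at 44 total 572; raise one of the low values by 33 (still ≤ 43) to hit 605.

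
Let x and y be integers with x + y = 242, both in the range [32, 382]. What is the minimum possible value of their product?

6720

For a fixed sum, xy is smallest when x and y are as far apart as possible.
At the endpoint x = 32, y = 242 − 32 = 210, so xy = 32 × 210 = 6720.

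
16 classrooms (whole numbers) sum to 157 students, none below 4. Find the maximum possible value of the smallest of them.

9

The average is 157/16 < 10, so some value is ≤ 9.
Achievable: 3 of them at 9 and 13 at 10 total 157.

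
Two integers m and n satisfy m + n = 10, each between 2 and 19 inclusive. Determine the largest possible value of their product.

For a fixed sum, the product mn is largest when m and n are as close as possible.
Taking m = 5 and n = 5 (both in [2, 19]) gives mn = 25.

25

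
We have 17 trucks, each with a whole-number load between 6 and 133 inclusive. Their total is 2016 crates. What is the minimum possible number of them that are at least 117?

Suppose at most 17 − j of them reach 117; then j values are ≤ 116 and the rest ≤ 133.
The total is then ≤ 116·j + 133·(17 − j) = 2261 − 17j. For this to be ≥ 2016 we need j ≤ 14, so at least 17 − 14 = 3 must reach 117.
Exactly 3 works: 3 values at 133 and 14 at 116 total 2023; lower one of the high values by 7 (still ≥ 117) to hit 2016.

3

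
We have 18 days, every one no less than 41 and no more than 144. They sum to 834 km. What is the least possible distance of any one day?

To make one day as small as possible, make the other 17 as large as possible.
The other 17 can take up 17 × 144 = 2448 ≥ 834 − 41, so one day can sit at its floor of 41.
Achievable: one at 41 and the other 17 totalling 793, which fits since 17 × 41 ≤ 793 ≤ 17 × 144.

41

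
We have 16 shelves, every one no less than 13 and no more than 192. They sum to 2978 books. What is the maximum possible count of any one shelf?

192

Maximizing one value means minimizing the remaining 15.
The other 15 contribute at least 15 × 13 = 195, leaving at most 2978 − 195 = 2783.
But each shelf is capped at 192, so the maximum is 192.
Achievable: one at 192 and the other 15 totalling 2786, which fits since 15 × 13 ≤ 2786 ≤ 15 × 192.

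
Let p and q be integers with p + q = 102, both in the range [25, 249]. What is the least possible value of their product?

Since p + q is fixed, pushing one of them to its bound minimizes the product.
The extreme feasible split is p = 25, q = 77, giving pq = 1925.

1925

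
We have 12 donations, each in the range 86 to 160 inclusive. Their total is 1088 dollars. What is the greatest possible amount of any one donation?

Maximizing one value means minimizing the remaining 11.
The other 11 contribute at least 11 × 86 = 946, leaving at most 1088 − 946 = 142.
Since 142 ≤ 160, this is achievable: one at 142 and 11 at 86.

142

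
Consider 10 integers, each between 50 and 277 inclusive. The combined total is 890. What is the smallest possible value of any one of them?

50

To make one integer as small as possible, make the other 9 as large as possible.
The other 9 can take up 9 × 277 = 2493 ≥ 890 − 50, so one integer can sit at its floor of 50.
Achievable: one at 50 and the other 9 totalling 840, which fits since 9 × 50 ≤ 840 ≤ 9 × 277.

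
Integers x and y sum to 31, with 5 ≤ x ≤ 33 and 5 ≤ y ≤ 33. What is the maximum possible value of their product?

240

xy = x(31 − x) is maximized when x is as near 31/2 as the bounds allow.
Taking x = 15 and y = 16 (both in [5, 33]) gives xy = 240.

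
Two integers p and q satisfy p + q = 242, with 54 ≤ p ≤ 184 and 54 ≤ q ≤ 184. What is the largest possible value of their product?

pq = p(242 − p) is maximized when p is as near 242/2 as the bounds allow.
Taking p = 121 and q = 121 (both in [54, 184]) gives pq = 14641.

14641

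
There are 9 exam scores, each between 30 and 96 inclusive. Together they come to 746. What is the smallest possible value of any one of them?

30

To make one score as small as possible, make the other 8 as large as possible.
The other 8 can take up 8 × 96 = 768 ≥ 746 − 30, so one score can sit at its floor of 30.
Achievable: one at 30 and the other 8 totalling 716, which fits since 8 × 30 ≤ 716 ≤ 8 × 96.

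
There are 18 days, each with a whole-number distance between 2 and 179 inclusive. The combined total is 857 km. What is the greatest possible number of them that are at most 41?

17

Each value at 41 or below falls at least 179 − 41 = 138 short of the ceiling 179.
The ceiling total is 18 × 179 = 3222, and we need 857, so at most ⌊(3222 − 857)/138⌋ = 17 can be that low.
k = 17 is achieved by 17 values at 41 and 1 at 179, total 876; lower one of the 179's by 19 (still > 41) to reach 857.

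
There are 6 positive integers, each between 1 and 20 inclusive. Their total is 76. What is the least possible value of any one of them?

To make one integer as small as possible, make the other 5 as large as possible.
The other 5 can take up 5 × 20 = 100 ≥ 76 − 1, so one integer can sit at its floor of 1.
Achievable: one at 1 and the other 5 totalling 75, which fits since 5 × 1 ≤ 75 ≤ 5 × 20.

1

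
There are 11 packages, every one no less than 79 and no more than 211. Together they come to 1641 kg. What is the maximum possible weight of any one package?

Maximizing one value means minimizing the remaining 10.
The other 10 contribute at least 10 × 79 = 790, leaving at most 1641 − 790 = 851.
But each package is capped at 211, so the maximum is 211.
Achievable: one at 211 and the other 10 totalling 1430, which fits since 10 × 79 ≤ 1430 ≤ 10 × 211.

211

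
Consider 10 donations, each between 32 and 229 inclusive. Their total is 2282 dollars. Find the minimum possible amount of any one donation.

221

To make one donation as small as possible, make the other 9 as large as possible.
The other 9 contribute at most 9 × 229 = 2061, leaving at least 2282 − 2061 = 221.
Since 221 ≥ 32, this is achievable: one at 221 and 9 at 229.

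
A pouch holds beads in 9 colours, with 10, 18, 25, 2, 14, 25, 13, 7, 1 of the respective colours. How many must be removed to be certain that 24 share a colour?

In the worst case you take as many as possible of each colour without reaching 24: 10 + 18 + 23 + 2 + 14 + 23 + 13 + 7 + 1 = 111.
The next one must give 24 of some colour, so 111 + 1 = 112.

112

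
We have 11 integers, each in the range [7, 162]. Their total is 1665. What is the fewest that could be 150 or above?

2

If only k of them are at least 150, the other 11 − k are at most 149, so the total is at most k·162 + (11 − k)·149.
This must reach 1665, so k·162 + (11 − k)·149 ≥ 1665, giving k ≥ 2.
Exactly 2 works: 2 values at 162 and 9 at 149 total 1665.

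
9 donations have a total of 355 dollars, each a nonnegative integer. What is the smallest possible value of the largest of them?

40

The 9 values sum to 355, so their maximum is at least ⌈355/9⌉ = 40.
Equality holds with 4 values of 40 and 5 values of 39.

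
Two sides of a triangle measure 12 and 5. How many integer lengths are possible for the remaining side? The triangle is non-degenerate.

9

The triangle inequality gives |12 − 5| < c < 12 + 5, i.e. 7 < c < 17.
So c can be any integer from 8 to 16: 9 values.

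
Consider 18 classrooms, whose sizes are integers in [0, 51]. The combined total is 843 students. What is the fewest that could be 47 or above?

Each value short of 47 is at most 46, costing at least 51 − 46 = 5 against the maximum total of 918.
We can afford to lose at most 918 − 843 = 75, so at most ⌊75/5⌋ = 15 fall short, and at least 3 are ≥ 47.
Exactly 3 works: 3 values at 51 and 15 at 46 total 843.

3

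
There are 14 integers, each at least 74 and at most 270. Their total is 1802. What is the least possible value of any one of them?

74

Minimizing one value means maximizing the remaining 13.
The other 13 can take up 13 × 270 = 3510 ≥ 1802 − 74, so one integer can sit at its floor of 74.
Achievable: one at 74 and the other 13 totalling 1728, which fits since 13 × 74 ≤ 1728 ≤ 13 × 270.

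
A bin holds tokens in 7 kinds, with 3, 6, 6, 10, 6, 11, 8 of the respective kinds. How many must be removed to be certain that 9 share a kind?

46

In the worst case you take as many as possible of each kind without reaching 9: 3 + 6 + 6 + 8 + 6 + 8 + 8 = 45.
The next one must give 9 of some kind, so 45 + 1 = 46.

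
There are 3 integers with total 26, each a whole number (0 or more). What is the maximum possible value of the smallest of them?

If every one of the 3 were at least 9, the total would be at least 3 × 9 = 27 > 26.
Achievable: 1 of them at 8 and 2 at 9 total 26.

8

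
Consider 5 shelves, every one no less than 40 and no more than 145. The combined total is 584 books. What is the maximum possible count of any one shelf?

145

Maximizing one value means minimizing the remaining 4.
The other 4 contribute at least 4 × 40 = 160, leaving at most 584 − 160 = 424.
But each shelf is capped at 145, so the maximum is 145.
Achievable: one at 145 and the other 4 totalling 439, which fits since 4 × 40 ≤ 439 ≤ 4 × 145.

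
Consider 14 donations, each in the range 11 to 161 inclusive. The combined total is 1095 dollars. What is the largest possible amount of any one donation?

To make one donation as large as possible, make the other 13 as small as possible.
The other 13 contribute at least 13 × 11 = 143, leaving at most 1095 − 143 = 952.
But each donation is capped at 161, so the maximum is 161.
Achievable: one at 161 and the other 13 totalling 934, which fits since 13 × 11 ≤ 934 ≤ 13 × 161.

161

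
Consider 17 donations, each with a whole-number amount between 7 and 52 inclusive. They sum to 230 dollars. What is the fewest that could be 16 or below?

Let j be the number exceeding 16. Then the total is ≥ 17·j + 7·(17 − j) = 119 + 10j.
So 10j ≤ 111 and j ≤ 11; hence at least 17 − 11 = 6 are ≤ 16.
Exactly 6 works: 6 values at 7 and 11 at 17 total 229; raise one of the low values by 1 (still ≤ 16) to hit 230.

6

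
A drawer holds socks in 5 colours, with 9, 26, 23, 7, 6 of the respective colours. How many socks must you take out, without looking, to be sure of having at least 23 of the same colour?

In the worst case you take as many as possible of each colour without reaching 23: 9 + 22 + 22 + 7 + 6 = 66.
The next one must give 23 of some colour, so 66 + 1 = 67.

67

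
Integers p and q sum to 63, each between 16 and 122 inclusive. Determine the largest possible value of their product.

pq = p(63 − p) is maximized when p is as near 63/2 as the bounds allow.
Taking p = 31 and q = 32 (both in [16, 122]) gives pq = 992.

992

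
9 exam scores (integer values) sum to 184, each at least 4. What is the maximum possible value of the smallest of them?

20

The 9 values sum to 184, so their minimum is at most ⌊184/9⌋ = 20.
Equality holds with 5 values of 20 and 4 values of 21.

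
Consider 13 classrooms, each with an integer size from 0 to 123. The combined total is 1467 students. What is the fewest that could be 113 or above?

Each value short of 113 is at most 112, costing at least 123 − 112 = 11 against the maximum total of 1599.
We can afford to lose at most 1599 − 1467 = 132, so at most ⌊132/11⌋ = 12 fall short, and at least 1 are ≥ 113.
Exactly 1 works: 1 value at 123 and 12 at 112 total 1467.

1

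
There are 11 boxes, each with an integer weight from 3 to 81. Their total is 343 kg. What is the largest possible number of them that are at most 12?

7

Suppose k of them are at most 12. Those contribute at most 12 each and the rest at most 81 each.
So the total is at most 12k + 81(11 − k) = 891 − 69k. This must still be ≥ 343, so k ≤ 7.
k = 7 is achieved by 7 values at 12 and 4 at 81, total 408; lower one of the 81's by 65 (still > 12) to reach 343.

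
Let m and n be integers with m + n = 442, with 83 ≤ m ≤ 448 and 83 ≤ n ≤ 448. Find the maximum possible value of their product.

With m + n fixed, mn peaks when the two are closest together.
Taking m = 221 and n = 221 (both in [83, 448]) gives mn = 48841.

48841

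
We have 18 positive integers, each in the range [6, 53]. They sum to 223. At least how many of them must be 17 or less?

9

If only k of them are at most 17, the other 18 − k are at least 18, so the total is at least (18 − k)·18 + k·6.
This is ≤ 223, so (18 − k)·18 + 6k ≤ 223, which gives k ≥ 9.
Exactly 9 works: 9 values at 6 and 9 at 18 total 216; raise one of the low values by 7 (still ≤ 17) to hit 223.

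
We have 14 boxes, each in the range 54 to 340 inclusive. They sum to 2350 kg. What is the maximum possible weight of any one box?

Maximizing one value means minimizing the remaining 13.
The other 13 contribute at least 13 × 54 = 702, leaving at most 2350 − 702 = 1648.
But each box is capped at 340, so the maximum is 340.
Achievable: one at 340 and the other 13 totalling 2010, which fits since 13 × 54 ≤ 2010 ≤ 13 × 340.

340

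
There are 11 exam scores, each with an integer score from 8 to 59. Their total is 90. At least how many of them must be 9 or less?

If only k of them are at most 9, the other 11 − k are at least 10, so the total is at least (11 − k)·10 + k·8.
This is ≤ 90, so (11 − k)·10 + 8k ≤ 90, which gives k ≥ 10.
Exactly 10 works: 10 values at 8 and 1 at 10 total 90.

10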